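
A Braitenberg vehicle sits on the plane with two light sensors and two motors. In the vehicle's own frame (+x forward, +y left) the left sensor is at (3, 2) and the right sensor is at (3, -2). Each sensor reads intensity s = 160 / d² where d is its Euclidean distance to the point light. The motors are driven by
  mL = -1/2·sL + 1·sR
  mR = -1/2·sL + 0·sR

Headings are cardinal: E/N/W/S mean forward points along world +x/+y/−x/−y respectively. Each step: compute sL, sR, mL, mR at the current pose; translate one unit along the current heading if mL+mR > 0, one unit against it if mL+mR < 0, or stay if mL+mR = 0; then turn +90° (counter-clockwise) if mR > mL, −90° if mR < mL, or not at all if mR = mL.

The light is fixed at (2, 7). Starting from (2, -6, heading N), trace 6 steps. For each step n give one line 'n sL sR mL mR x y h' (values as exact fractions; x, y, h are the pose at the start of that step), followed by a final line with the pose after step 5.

n=0: pose=(2,-6,N); sL=20/13, sR=20/13; mL=10/13, mR=-10/13; mL+mR=0 → advance +0; mR−mL=-20/13 → turn -1·90°
n=1: pose=(2,-6,E); sL=16/13, sR=80/117; mL=8/117, mR=-8/13; mL+mR=-64/117 → advance -1; mR−mL=-80/117 → turn -1·90°
n=2: pose=(1,-6,S); sL=160/257, sR=32/53; mL=3984/13621, mR=-80/257; mL+mR=-256/13621 → advance -1; mR−mL=-32/53 → turn -1·90°
n=3: pose=(1,-5,W); sL=40/53, sR=40/29; mL=1540/1537, mR=-20/53; mL+mR=960/1537 → advance +1; mR−mL=-40/29 → turn -1·90°
n=4: pose=(0,-5,N); sL=160/97, sR=160/81; mL=9040/7857, mR=-80/97; mL+mR=2560/7857 → advance +1; mR−mL=-160/81 → turn -1·90°
n=5: pose=(0,-4,E); sL=80/41, sR=16/17; mL=-24/697, mR=-40/41; mL+mR=-704/697 → advance -1; mR−mL=-16/17 → turn -1·90°

0 20/13 20/13 10/13 -10/13 2 -6 N
1 16/13 80/117 8/117 -8/13 2 -6 E
2 160/257 32/53 3984/13621 -80/257 1 -6 S
3 40/53 40/29 1540/1537 -20/53 1 -5 W
4 160/97 160/81 9040/7857 -80/97 0 -5 N
5 80/41 16/17 -24/697 -40/41 0 -4 E
final -1 -4 S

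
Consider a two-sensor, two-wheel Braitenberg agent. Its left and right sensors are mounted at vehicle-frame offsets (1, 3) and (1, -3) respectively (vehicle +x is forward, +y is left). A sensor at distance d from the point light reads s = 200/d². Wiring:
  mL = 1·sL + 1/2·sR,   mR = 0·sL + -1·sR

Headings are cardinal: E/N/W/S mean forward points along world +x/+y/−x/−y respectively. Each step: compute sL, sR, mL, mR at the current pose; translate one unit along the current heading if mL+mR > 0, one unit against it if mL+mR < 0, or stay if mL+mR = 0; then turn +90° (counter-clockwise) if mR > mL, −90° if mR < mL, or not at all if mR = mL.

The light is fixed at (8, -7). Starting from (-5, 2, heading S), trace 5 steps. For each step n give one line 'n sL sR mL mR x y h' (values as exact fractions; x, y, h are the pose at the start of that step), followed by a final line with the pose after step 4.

0 50/41 5/8 1005/656 -5/8 -5 2 S
1 200/221 200/317 85500/70057 -200/317 -5 1 W
2 20/37 100/101 3870/3737 -100/101 -6 1 N
3 200/313 40/41 14460/12833 -40/41 -6 2 E
4 50/41 5/8 1005/656 -5/8 -5 2 S
final -5 1 W

n=0: pose=(-5,2,S); sL=50/41, sR=5/8; mL=1005/656, mR=-5/8; mL+mR=595/656 → advance +1; mR−mL=-1415/656 → turn -1·90°
n=1: pose=(-5,1,W); sL=200/221, sR=200/317; mL=85500/70057, mR=-200/317; mL+mR=41300/70057 → advance +1; mR−mL=-129700/70057 → turn -1·90°
n=2: pose=(-6,1,N); sL=20/37, sR=100/101; mL=3870/3737, mR=-100/101; mL+mR=170/3737 → advance +1; mR−mL=-7570/3737 → turn -1·90°
n=3: pose=(-6,2,E); sL=200/313, sR=40/41; mL=14460/12833, mR=-40/41; mL+mR=1940/12833 → advance +1; mR−mL=-26980/12833 → turn -1·90°
n=4: pose=(-5,2,S); sL=50/41, sR=5/8; mL=1005/656, mR=-5/8; mL+mR=595/656 → advance +1; mR−mL=-1415/656 → turn -1·90°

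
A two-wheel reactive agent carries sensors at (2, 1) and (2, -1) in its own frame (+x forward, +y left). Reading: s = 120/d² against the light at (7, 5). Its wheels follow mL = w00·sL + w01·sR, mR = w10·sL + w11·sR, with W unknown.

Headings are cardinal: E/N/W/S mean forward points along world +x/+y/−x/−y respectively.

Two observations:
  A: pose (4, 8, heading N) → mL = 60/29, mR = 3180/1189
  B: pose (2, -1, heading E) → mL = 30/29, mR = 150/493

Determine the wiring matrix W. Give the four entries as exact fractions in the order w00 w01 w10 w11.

0 1/2 -1/2 1

obs A: pose=(4,8,N) → sL=120/41, sR=120/29, mL=60/29, mR=3180/1189
obs B: pose=(2,-1,E) → sL=60/17, sR=60/29, mL=30/29, mR=150/493
sensor matrix S = [[120/41, 120/29], [60/17, 60/29]]; det S = -172800/20213
solve [mL_A; mL_B] = S·[w00; w01] and [mR_A; mR_B] = S·[w10; w11]:
  w00 = 0, w01 = 1/2, w10 = -1/2, w11 = 1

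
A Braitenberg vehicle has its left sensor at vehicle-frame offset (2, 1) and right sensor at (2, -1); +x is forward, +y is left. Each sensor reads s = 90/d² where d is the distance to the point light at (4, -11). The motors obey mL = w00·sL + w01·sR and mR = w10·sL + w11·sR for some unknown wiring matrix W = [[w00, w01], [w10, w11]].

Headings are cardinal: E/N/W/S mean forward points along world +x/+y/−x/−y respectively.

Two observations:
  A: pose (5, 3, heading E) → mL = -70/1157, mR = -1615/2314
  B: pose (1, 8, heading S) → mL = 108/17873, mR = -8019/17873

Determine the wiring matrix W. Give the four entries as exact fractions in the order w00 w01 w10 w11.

obs A: pose=(5,3,E) → sL=5/13, sR=45/89, mL=-70/1157, mR=-1615/2314
obs B: pose=(1,8,S) → sL=90/293, sR=18/61, mL=108/17873, mR=-8019/17873
sensor matrix S = [[5/13, 45/89], [90/293, 18/61]]; det S = -864720/20679061
solve [mL_A; mL_B] = S·[w00; w01] and [mR_A; mR_B] = S·[w10; w11]:
  w00 = 1/2, w01 = -1/2, w10 = -1/2, w11 = -1

1/2 -1/2 -1/2 -1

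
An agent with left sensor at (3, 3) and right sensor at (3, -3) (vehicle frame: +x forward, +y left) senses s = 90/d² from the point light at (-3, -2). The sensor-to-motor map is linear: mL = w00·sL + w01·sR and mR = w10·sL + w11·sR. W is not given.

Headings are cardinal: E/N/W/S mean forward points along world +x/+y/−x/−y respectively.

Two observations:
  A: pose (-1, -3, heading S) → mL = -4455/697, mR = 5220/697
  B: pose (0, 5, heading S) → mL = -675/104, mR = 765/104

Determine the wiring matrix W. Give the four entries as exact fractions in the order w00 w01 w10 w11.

-1/2 -1 1 1

obs A: pose=(-1,-3,S) → sL=90/41, sR=90/17, mL=-4455/697, mR=5220/697
obs B: pose=(0,5,S) → sL=45/26, sR=45/8, mL=-675/104, mR=765/104
sensor matrix S = [[90/41, 90/17], [45/26, 45/8]]; det S = 115425/36244
solve [mL_A; mL_B] = S·[w00; w01] and [mR_A; mR_B] = S·[w10; w11]:
  w00 = -1/2, w01 = -1, w10 = 1, w11 = 1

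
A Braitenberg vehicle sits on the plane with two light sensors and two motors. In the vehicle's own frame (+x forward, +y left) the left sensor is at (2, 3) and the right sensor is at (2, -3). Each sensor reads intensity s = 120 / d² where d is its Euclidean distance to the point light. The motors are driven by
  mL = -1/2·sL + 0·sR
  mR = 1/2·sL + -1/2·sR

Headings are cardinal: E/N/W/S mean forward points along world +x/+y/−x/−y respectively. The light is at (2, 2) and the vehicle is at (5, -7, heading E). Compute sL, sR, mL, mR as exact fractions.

120/61 120/169 -60/61 6480/10309

left sensor world pos  = (7, -4); dL² = 61
right sensor world pos = (7, -10); dR² = 169
sL = 120/61 = 120/61
sR = 120/169 = 120/169
mL = -1/2·sL + 0·sR = -60/61
mR = 1/2·sL + -1/2·sR = 6480/10309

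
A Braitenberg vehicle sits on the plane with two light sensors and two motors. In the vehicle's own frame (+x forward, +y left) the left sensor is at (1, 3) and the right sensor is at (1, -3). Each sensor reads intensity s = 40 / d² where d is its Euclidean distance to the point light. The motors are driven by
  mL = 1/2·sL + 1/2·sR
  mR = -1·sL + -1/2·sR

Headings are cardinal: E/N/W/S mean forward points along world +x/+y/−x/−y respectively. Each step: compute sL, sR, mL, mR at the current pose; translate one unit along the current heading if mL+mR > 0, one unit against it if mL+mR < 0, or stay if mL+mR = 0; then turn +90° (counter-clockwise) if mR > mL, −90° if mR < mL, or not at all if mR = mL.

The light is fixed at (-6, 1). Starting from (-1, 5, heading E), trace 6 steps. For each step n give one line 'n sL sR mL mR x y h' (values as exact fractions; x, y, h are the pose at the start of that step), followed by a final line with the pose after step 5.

n=0: pose=(-1,5,E); sL=8/17, sR=40/37; mL=488/629, mR=-636/629; mL+mR=-4/17 → advance -1; mR−mL=-1124/629 → turn -1·90°
n=1: pose=(-2,5,S); sL=20/29, sR=4; mL=68/29, mR=-78/29; mL+mR=-10/29 → advance -1; mR−mL=-146/29 → turn -1·90°
n=2: pose=(-2,6,W); sL=40/13, sR=40/73; mL=1720/949, mR=-3180/949; mL+mR=-20/13 → advance -1; mR−mL=-4900/949 → turn -1·90°
n=3: pose=(-1,6,N); sL=1, sR=2/5; mL=7/10, mR=-6/5; mL+mR=-1/2 → advance -1; mR−mL=-19/10 → turn -1·90°
n=4: pose=(-1,5,E); sL=8/17, sR=40/37; mL=488/629, mR=-636/629; mL+mR=-4/17 → advance -1; mR−mL=-1124/629 → turn -1·90°
n=5: pose=(-2,5,S); sL=20/29, sR=4; mL=68/29, mR=-78/29; mL+mR=-10/29 → advance -1; mR−mL=-146/29 → turn -1·90°

0 8/17 40/37 488/629 -636/629 -1 5 E
1 20/29 4 68/29 -78/29 -2 5 S
2 40/13 40/73 1720/949 -3180/949 -2 6 W
3 1 2/5 7/10 -6/5 -1 6 N
4 8/17 40/37 488/629 -636/629 -1 5 E
5 20/29 4 68/29 -78/29 -2 5 S
final -2 6 W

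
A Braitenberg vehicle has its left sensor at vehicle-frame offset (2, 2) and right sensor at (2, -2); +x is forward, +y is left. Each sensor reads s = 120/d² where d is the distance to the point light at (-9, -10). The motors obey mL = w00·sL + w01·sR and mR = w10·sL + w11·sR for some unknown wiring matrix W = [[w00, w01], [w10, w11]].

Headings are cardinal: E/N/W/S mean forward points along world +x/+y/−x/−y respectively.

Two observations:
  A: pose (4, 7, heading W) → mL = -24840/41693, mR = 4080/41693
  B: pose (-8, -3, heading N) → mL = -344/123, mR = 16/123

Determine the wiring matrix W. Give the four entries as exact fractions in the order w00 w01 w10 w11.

-1 -1 1 -1

obs A: pose=(4,7,W) → sL=60/173, sR=60/241, mL=-24840/41693, mR=4080/41693
obs B: pose=(-8,-3,N) → sL=60/41, sR=4/3, mL=-344/123, mR=16/123
sensor matrix S = [[60/173, 60/241], [60/41, 4/3]]; det S = 167680/1709413
solve [mL_A; mL_B] = S·[w00; w01] and [mR_A; mR_B] = S·[w10; w11]:
  w00 = -1, w01 = -1, w10 = 1, w11 = -1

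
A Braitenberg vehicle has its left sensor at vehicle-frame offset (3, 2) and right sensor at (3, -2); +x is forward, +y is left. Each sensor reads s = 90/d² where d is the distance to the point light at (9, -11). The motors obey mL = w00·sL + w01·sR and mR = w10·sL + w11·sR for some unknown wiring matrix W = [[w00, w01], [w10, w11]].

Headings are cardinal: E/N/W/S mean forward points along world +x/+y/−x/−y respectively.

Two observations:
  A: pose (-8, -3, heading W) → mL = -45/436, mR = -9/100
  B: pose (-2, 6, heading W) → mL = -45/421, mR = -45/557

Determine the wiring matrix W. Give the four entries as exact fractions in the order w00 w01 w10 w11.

obs A: pose=(-8,-3,W) → sL=45/218, sR=9/50, mL=-45/436, mR=-9/100
obs B: pose=(-2,6,W) → sL=90/421, sR=90/557, mL=-45/421, mR=-45/557
sensor matrix S = [[45/218, 9/50], [90/421, 90/557]]; det S = -655128/127800865
solve [mL_A; mL_B] = S·[w00; w01] and [mR_A; mR_B] = S·[w10; w11]:
  w00 = -1/2, w01 = 0, w10 = 0, w11 = -1/2

-1/2 0 0 -1/2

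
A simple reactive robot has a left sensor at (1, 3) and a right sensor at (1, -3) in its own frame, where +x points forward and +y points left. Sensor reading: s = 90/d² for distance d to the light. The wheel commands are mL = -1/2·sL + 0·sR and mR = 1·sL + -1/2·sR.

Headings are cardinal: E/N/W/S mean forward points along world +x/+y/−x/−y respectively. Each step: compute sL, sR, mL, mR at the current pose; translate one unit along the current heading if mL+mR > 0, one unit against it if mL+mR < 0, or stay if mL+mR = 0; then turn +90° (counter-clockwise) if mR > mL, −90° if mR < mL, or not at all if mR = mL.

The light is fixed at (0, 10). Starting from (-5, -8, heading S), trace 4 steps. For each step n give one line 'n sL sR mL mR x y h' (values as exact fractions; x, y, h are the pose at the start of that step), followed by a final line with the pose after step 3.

0 18/73 18/85 -9/73 873/6205 -5 -8 S
1 45/136 9/50 -45/272 819/3400 -5 -9 E
2 90/373 18/65 -45/373 2493/24245 -4 -9 N
3 45/277 45/157 -45/554 1665/86978 -4 -10 W
final -3 -10 S

n=0: pose=(-5,-8,S); sL=18/73, sR=18/85; mL=-9/73, mR=873/6205; mL+mR=108/6205 → advance +1; mR−mL=1638/6205 → turn +1·90°
n=1: pose=(-5,-9,E); sL=45/136, sR=9/50; mL=-45/272, mR=819/3400; mL+mR=513/6800 → advance +1; mR−mL=2763/6800 → turn +1·90°
n=2: pose=(-4,-9,N); sL=90/373, sR=18/65; mL=-45/373, mR=2493/24245; mL+mR=-432/24245 → advance -1; mR−mL=5418/24245 → turn +1·90°
n=3: pose=(-4,-10,W); sL=45/277, sR=45/157; mL=-45/554, mR=1665/86978; mL+mR=-2700/43489 → advance -1; mR−mL=4365/43489 → turn +1·90°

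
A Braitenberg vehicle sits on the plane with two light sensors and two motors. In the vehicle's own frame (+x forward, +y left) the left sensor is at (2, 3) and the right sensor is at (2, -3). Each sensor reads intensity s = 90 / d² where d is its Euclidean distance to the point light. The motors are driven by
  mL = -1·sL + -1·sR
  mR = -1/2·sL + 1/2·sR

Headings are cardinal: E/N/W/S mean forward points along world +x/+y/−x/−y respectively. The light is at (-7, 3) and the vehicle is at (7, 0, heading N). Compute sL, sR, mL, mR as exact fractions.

45/61 9/29 -1854/1769 -378/1769

left sensor world pos  = (4, 2); dL² = 122
right sensor world pos = (10, 2); dR² = 290
sL = 90/122 = 45/61
sR = 90/290 = 9/29
mL = -1·sL + -1·sR = -1854/1769
mR = -1/2·sL + 1/2·sR = -378/1769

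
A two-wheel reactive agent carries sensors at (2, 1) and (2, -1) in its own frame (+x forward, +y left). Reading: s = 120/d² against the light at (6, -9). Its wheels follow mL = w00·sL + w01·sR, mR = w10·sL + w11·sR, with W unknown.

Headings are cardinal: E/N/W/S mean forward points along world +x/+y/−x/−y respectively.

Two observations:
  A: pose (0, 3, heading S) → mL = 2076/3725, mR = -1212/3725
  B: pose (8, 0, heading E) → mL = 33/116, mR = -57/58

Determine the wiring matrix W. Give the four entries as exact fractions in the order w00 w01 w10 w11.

1 -1/2 1/2 -1

obs A: pose=(0,3,S) → sL=24/25, sR=120/149, mL=2076/3725, mR=-1212/3725
obs B: pose=(8,0,E) → sL=30/29, sR=3/2, mL=33/116, mR=-57/58
sensor matrix S = [[24/25, 120/149], [30/29, 3/2]]; det S = 65556/108025
solve [mL_A; mL_B] = S·[w00; w01] and [mR_A; mR_B] = S·[w10; w11]:
  w00 = 1, w01 = -1/2, w10 = 1/2, w11 = -1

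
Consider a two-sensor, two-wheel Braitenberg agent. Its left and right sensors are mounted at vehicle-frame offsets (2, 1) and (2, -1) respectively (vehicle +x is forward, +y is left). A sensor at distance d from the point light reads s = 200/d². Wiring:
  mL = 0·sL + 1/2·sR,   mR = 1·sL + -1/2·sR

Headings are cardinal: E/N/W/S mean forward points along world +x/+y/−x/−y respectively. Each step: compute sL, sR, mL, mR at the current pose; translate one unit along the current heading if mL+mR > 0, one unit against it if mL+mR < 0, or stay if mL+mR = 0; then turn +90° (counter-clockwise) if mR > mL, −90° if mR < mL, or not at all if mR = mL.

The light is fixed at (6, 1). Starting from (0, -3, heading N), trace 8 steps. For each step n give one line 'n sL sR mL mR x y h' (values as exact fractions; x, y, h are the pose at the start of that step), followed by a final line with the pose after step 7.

0 200/53 200/29 100/29 500/1537 0 -3 N
1 10 25/4 25/8 55/8 0 -2 E
2 200/37 200/17 100/17 -300/629 1 -2 N
3 20 100/9 50/9 130/9 1 -1 E
4 8 200/9 100/9 -28/9 2 -1 N
5 50 25 25/2 75/2 2 0 E
6 200/17 40 20 -140/17 3 0 N
7 100 100 50 50 3 1 E
final 4 1 E

n=0: pose=(0,-3,N); sL=200/53, sR=200/29; mL=100/29, mR=500/1537; mL+mR=200/53 → advance +1; mR−mL=-4800/1537 → turn -1·90°
n=1: pose=(0,-2,E); sL=10, sR=25/4; mL=25/8, mR=55/8; mL+mR=10 → advance +1; mR−mL=15/4 → turn +1·90°
n=2: pose=(1,-2,N); sL=200/37, sR=200/17; mL=100/17, mR=-300/629; mL+mR=200/37 → advance +1; mR−mL=-4000/629 → turn -1·90°
n=3: pose=(1,-1,E); sL=20, sR=100/9; mL=50/9, mR=130/9; mL+mR=20 → advance +1; mR−mL=80/9 → turn +1·90°
n=4: pose=(2,-1,N); sL=8, sR=200/9; mL=100/9, mR=-28/9; mL+mR=8 → advance +1; mR−mL=-128/9 → turn -1·90°
n=5: pose=(2,0,E); sL=50, sR=25; mL=25/2, mR=75/2; mL+mR=50 → advance +1; mR−mL=25 → turn +1·90°
n=6: pose=(3,0,N); sL=200/17, sR=40; mL=20, mR=-140/17; mL+mR=200/17 → advance +1; mR−mL=-480/17 → turn -1·90°
n=7: pose=(3,1,E); sL=100, sR=100; mL=50, mR=50; mL+mR=100 → advance +1; mR−mL=0 → turn +0·90°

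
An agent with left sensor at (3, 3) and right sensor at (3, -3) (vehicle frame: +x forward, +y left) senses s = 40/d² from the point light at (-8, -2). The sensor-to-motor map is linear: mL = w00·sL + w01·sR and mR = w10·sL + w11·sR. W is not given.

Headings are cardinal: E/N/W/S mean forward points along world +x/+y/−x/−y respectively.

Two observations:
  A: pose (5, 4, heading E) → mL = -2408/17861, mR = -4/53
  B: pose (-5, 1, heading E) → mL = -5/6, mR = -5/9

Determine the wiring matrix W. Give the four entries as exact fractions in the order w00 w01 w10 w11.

obs A: pose=(5,4,E) → sL=40/337, sR=8/53, mL=-2408/17861, mR=-4/53
obs B: pose=(-5,1,E) → sL=5/9, sR=10/9, mL=-5/6, mR=-5/9
sensor matrix S = [[40/337, 8/53], [5/9, 10/9]]; det S = 7720/160749
solve [mL_A; mL_B] = S·[w00; w01] and [mR_A; mR_B] = S·[w10; w11]:
  w00 = -1/2, w01 = -1/2, w10 = 0, w11 = -1/2

-1/2 -1/2 0 -1/2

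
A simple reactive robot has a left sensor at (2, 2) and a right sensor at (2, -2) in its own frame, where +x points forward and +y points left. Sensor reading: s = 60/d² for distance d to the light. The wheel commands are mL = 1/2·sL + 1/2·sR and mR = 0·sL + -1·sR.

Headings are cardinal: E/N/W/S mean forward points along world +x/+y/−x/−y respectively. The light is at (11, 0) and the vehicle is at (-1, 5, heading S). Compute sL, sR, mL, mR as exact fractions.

left sensor world pos  = (1, 3); dL² = 109
right sensor world pos = (-3, 3); dR² = 205
sL = 60/109 = 60/109
sR = 60/205 = 12/41
mL = 1/2·sL + 1/2·sR = 1884/4469
mR = 0·sL + -1·sR = -12/41

60/109 12/41 1884/4469 -12/41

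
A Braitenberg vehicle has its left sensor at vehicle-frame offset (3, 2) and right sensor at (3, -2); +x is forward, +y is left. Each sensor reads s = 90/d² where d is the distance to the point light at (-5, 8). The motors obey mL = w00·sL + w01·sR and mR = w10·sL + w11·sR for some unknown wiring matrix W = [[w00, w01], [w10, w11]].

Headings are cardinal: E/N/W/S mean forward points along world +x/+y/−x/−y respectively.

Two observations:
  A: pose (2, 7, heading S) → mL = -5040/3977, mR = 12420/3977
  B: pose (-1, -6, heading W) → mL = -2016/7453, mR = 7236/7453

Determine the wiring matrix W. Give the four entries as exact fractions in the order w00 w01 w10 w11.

obs A: pose=(2,7,S) → sL=90/97, sR=90/41, mL=-5040/3977, mR=12420/3977
obs B: pose=(-1,-6,W) → sL=90/257, sR=18/29, mL=-2016/7453, mR=7236/7453
sensor matrix S = [[90/97, 90/41], [90/257, 18/29]]; det S = -5715360/29640581
solve [mL_A; mL_B] = S·[w00; w01] and [mR_A; mR_B] = S·[w10; w11]:
  w00 = 1, w01 = -1, w10 = 1, w11 = 1

1 -1 1 1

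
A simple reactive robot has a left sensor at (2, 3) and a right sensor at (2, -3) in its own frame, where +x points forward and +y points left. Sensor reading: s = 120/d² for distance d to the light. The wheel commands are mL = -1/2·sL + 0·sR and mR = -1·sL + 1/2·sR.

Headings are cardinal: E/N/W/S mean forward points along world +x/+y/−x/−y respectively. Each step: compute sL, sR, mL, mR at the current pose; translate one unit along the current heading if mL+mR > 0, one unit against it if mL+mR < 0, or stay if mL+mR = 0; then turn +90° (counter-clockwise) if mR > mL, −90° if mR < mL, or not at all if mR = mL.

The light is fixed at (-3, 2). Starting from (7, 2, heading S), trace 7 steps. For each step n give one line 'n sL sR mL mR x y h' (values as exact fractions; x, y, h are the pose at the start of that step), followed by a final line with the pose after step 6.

0 120/173 120/53 -60/173 4020/9169 7 2 S
1 30/37 3/4 -15/37 -129/296 7 1 E
2 40/51 8/3 -20/51 28/51 6 1 S
3 60/61 60/73 -30/61 -2550/4453 6 0 E
4 120/137 120/41 -60/137 3300/5617 5 0 S
5 6/5 15/17 -3/5 -129/170 5 -1 E
6 24/25 120/41 -12/25 516/1025 4 -1 S
final 4 -2 E

n=0: pose=(7,2,S); sL=120/173, sR=120/53; mL=-60/173, mR=4020/9169; mL+mR=840/9169 → advance +1; mR−mL=7200/9169 → turn +1·90°
n=1: pose=(7,1,E); sL=30/37, sR=3/4; mL=-15/37, mR=-129/296; mL+mR=-249/296 → advance -1; mR−mL=-9/296 → turn -1·90°
n=2: pose=(6,1,S); sL=40/51, sR=8/3; mL=-20/51, mR=28/51; mL+mR=8/51 → advance +1; mR−mL=16/17 → turn +1·90°
n=3: pose=(6,0,E); sL=60/61, sR=60/73; mL=-30/61, mR=-2550/4453; mL+mR=-4740/4453 → advance -1; mR−mL=-360/4453 → turn -1·90°
n=4: pose=(5,0,S); sL=120/137, sR=120/41; mL=-60/137, mR=3300/5617; mL+mR=840/5617 → advance +1; mR−mL=5760/5617 → turn +1·90°
n=5: pose=(5,-1,E); sL=6/5, sR=15/17; mL=-3/5, mR=-129/170; mL+mR=-231/170 → advance -1; mR−mL=-27/170 → turn -1·90°
n=6: pose=(4,-1,S); sL=24/25, sR=120/41; mL=-12/25, mR=516/1025; mL+mR=24/1025 → advance +1; mR−mL=1008/1025 → turn +1·90°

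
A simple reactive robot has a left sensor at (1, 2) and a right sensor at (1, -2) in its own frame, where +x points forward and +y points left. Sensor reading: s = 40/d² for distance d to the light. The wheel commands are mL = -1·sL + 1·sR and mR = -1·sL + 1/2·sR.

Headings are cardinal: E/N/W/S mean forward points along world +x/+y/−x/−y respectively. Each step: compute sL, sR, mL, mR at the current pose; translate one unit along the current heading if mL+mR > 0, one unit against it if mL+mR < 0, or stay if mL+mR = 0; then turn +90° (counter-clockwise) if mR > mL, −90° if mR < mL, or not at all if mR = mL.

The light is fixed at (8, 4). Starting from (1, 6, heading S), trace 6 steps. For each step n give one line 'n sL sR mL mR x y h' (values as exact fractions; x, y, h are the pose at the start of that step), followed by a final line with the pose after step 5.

n=0: pose=(1,6,S); sL=20/13, sR=20/41; mL=-560/533, mR=-690/533; mL+mR=-1250/533 → advance -1; mR−mL=-10/41 → turn -1·90°
n=1: pose=(1,7,W); sL=8/13, sR=40/89; mL=-192/1157, mR=-452/1157; mL+mR=-644/1157 → advance -1; mR−mL=-20/89 → turn -1·90°
n=2: pose=(2,7,N); sL=1/2, sR=5/4; mL=3/4, mR=1/8; mL+mR=7/8 → advance +1; mR−mL=-5/8 → turn -1·90°
n=3: pose=(2,8,E); sL=40/61, sR=40/29; mL=1280/1769, mR=60/1769; mL+mR=1340/1769 → advance +1; mR−mL=-20/29 → turn -1·90°
n=4: pose=(3,8,S); sL=20/9, sR=20/29; mL=-400/261, mR=-490/261; mL+mR=-890/261 → advance -1; mR−mL=-10/29 → turn -1·90°
n=5: pose=(3,9,W); sL=8/9, sR=8/17; mL=-64/153, mR=-100/153; mL+mR=-164/153 → advance -1; mR−mL=-4/17 → turn -1·90°

0 20/13 20/41 -560/533 -690/533 1 6 S
1 8/13 40/89 -192/1157 -452/1157 1 7 W
2 1/2 5/4 3/4 1/8 2 7 N
3 40/61 40/29 1280/1769 60/1769 2 8 E
4 20/9 20/29 -400/261 -490/261 3 8 S
5 8/9 8/17 -64/153 -100/153 3 9 W
final 4 9 N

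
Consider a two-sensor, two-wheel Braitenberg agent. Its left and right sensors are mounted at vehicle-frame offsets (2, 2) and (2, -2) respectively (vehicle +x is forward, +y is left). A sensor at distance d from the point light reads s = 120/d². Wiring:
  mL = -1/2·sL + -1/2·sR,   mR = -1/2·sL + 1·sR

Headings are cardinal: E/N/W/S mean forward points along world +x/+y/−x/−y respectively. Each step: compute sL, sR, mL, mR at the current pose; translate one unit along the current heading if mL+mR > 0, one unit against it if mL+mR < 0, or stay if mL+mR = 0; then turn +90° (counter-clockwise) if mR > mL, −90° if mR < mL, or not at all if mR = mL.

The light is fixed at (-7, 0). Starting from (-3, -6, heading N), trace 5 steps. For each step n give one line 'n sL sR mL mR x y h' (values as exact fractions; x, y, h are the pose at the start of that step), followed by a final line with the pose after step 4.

0 6 30/13 -54/13 -9/13 -3 -6 N
1 24/17 120/29 -1368/493 1692/493 -3 -7 W
2 60/53 60/41 -2820/2173 1950/2173 -4 -7 S
3 120/41 120/89 -7800/3649 -420/3649 -4 -6 E
4 15/2 15/4 -45/8 0 -5 -6 N
final -5 -7 W

n=0: pose=(-3,-6,N); sL=6, sR=30/13; mL=-54/13, mR=-9/13; mL+mR=-63/13 → advance -1; mR−mL=45/13 → turn +1·90°
n=1: pose=(-3,-7,W); sL=24/17, sR=120/29; mL=-1368/493, mR=1692/493; mL+mR=324/493 → advance +1; mR−mL=180/29 → turn +1·90°
n=2: pose=(-4,-7,S); sL=60/53, sR=60/41; mL=-2820/2173, mR=1950/2173; mL+mR=-870/2173 → advance -1; mR−mL=90/41 → turn +1·90°
n=3: pose=(-4,-6,E); sL=120/41, sR=120/89; mL=-7800/3649, mR=-420/3649; mL+mR=-8220/3649 → advance -1; mR−mL=180/89 → turn +1·90°
n=4: pose=(-5,-6,N); sL=15/2, sR=15/4; mL=-45/8, mR=0; mL+mR=-45/8 → advance -1; mR−mL=45/8 → turn +1·90°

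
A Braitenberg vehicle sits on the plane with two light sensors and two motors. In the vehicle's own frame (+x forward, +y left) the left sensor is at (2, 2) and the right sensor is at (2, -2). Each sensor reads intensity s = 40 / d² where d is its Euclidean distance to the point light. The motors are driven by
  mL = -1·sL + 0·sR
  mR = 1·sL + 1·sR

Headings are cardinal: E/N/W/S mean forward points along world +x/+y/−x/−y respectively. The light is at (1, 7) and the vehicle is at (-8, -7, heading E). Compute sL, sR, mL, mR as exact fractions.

40/193 8/61 -40/193 3984/11773

left sensor world pos  = (-6, -5); dL² = 193
right sensor world pos = (-6, -9); dR² = 305
sL = 40/193 = 40/193
sR = 40/305 = 8/61
mL = -1·sL + 0·sR = -40/193
mR = 1·sL + 1·sR = 3984/11773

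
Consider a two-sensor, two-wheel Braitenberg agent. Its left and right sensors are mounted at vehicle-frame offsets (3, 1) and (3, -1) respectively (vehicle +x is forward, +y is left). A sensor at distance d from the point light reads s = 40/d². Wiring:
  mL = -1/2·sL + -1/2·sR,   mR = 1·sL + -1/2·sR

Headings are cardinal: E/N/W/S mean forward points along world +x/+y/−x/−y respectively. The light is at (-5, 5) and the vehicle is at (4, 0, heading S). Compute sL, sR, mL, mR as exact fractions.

left sensor world pos  = (5, -3); dL² = 164
right sensor world pos = (3, -3); dR² = 128
sL = 40/164 = 10/41
sR = 40/128 = 5/16
mL = -1/2·sL + -1/2·sR = -365/1312
mR = 1·sL + -1/2·sR = 115/1312

10/41 5/16 -365/1312 115/1312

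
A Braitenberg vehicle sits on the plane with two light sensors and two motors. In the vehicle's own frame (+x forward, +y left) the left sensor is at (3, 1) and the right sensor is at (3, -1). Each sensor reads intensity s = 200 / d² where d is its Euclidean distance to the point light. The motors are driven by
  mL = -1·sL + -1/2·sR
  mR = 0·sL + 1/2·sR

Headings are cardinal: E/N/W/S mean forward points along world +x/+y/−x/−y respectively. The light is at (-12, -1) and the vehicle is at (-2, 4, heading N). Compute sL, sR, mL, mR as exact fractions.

40/29 40/37 -2060/1073 20/37

left sensor world pos  = (-3, 7); dL² = 145
right sensor world pos = (-1, 7); dR² = 185
sL = 200/145 = 40/29
sR = 200/185 = 40/37
mL = -1·sL + -1/2·sR = -2060/1073
mR = 0·sL + 1/2·sR = 20/37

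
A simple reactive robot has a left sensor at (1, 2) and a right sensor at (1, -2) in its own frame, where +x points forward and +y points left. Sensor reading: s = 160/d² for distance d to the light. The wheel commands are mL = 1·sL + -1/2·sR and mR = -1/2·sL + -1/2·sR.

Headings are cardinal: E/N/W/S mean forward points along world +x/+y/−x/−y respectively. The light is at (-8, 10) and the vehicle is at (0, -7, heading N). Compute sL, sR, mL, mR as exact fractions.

left sensor world pos  = (-2, -6); dL² = 292
right sensor world pos = (2, -6); dR² = 356
sL = 160/292 = 40/73
sR = 160/356 = 40/89
mL = 1·sL + -1/2·sR = 2100/6497
mR = -1/2·sL + -1/2·sR = -3240/6497

40/73 40/89 2100/6497 -3240/6497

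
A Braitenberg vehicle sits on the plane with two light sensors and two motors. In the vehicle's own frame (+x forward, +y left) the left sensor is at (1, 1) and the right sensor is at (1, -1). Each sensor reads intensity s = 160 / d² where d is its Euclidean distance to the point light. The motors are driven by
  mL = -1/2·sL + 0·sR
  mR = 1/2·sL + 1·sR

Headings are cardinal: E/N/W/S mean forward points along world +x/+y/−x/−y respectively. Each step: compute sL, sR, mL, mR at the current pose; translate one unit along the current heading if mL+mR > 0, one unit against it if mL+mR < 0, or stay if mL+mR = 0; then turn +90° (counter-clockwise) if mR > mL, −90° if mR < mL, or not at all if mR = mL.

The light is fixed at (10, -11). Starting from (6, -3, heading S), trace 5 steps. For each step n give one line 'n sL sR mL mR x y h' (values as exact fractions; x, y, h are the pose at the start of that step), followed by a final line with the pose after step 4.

0 80/29 80/37 -40/29 3800/1073 6 -3 S
1 160/73 32/9 -80/73 3056/657 6 -4 E
2 2 40/17 -1 57/17 7 -4 N
3 32/13 160/97 -16/13 3632/1261 7 -3 W
4 80/29 80/37 -40/29 3800/1073 6 -3 S
final 6 -4 E

n=0: pose=(6,-3,S); sL=80/29, sR=80/37; mL=-40/29, mR=3800/1073; mL+mR=80/37 → advance +1; mR−mL=5280/1073 → turn +1·90°
n=1: pose=(6,-4,E); sL=160/73, sR=32/9; mL=-80/73, mR=3056/657; mL+mR=32/9 → advance +1; mR−mL=3776/657 → turn +1·90°
n=2: pose=(7,-4,N); sL=2, sR=40/17; mL=-1, mR=57/17; mL+mR=40/17 → advance +1; mR−mL=74/17 → turn +1·90°
n=3: pose=(7,-3,W); sL=32/13, sR=160/97; mL=-16/13, mR=3632/1261; mL+mR=160/97 → advance +1; mR−mL=5184/1261 → turn +1·90°
n=4: pose=(6,-3,S); sL=80/29, sR=80/37; mL=-40/29, mR=3800/1073; mL+mR=80/37 → advance +1; mR−mL=5280/1073 → turn +1·90°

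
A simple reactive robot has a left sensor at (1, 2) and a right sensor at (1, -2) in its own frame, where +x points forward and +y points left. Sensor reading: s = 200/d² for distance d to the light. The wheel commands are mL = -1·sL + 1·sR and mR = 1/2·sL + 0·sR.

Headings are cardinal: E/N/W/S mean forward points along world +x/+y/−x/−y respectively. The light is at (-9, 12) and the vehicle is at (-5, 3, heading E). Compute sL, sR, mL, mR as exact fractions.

left sensor world pos  = (-4, 5); dL² = 74
right sensor world pos = (-4, 1); dR² = 146
sL = 200/74 = 100/37
sR = 200/146 = 100/73
mL = -1·sL + 1·sR = -3600/2701
mR = 1/2·sL + 0·sR = 50/37

100/37 100/73 -3600/2701 50/37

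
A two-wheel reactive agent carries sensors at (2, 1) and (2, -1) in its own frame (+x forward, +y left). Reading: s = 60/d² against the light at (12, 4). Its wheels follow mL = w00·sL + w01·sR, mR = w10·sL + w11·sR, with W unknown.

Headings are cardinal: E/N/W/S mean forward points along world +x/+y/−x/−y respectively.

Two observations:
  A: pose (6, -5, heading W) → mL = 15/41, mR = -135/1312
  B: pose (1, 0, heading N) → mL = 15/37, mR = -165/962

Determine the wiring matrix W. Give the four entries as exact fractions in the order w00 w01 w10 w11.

obs A: pose=(6,-5,W) → sL=15/41, sR=15/32, mL=15/41, mR=-135/1312
obs B: pose=(1,0,N) → sL=15/37, sR=15/26, mL=15/37, mR=-165/962
sensor matrix S = [[15/41, 15/32], [15/37, 15/26]]; det S = 13275/631072
solve [mL_A; mL_B] = S·[w00; w01] and [mR_A; mR_B] = S·[w10; w11]:
  w00 = 1, w01 = 0, w10 = 1, w11 = -1

1 0 1 -1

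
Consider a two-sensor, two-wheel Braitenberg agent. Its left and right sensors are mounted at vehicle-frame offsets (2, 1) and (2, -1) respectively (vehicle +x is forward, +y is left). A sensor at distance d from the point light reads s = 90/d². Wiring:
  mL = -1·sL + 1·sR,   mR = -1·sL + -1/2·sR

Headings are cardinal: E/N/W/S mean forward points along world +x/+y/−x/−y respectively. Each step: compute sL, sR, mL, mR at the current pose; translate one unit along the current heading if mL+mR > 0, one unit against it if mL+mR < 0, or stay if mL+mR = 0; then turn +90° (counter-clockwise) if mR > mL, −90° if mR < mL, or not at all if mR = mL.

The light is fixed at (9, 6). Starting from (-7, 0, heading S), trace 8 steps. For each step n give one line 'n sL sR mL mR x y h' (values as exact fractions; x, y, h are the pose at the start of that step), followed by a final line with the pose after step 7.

0 90/289 90/353 -5760/102017 -44775/102017 -7 0 S
1 1/4 9/34 1/68 -13/34 -7 1 W
2 18/53 18/41 216/2173 -1215/2173 -6 1 N
3 45/97 45/109 -540/10573 -14175/21146 -6 0 E
4 90/289 90/353 -5760/102017 -44775/102017 -7 0 S
5 1/4 9/34 1/68 -13/34 -7 1 W
6 18/53 18/41 216/2173 -1215/2173 -6 1 N
7 45/97 45/109 -540/10573 -14175/21146 -6 0 E
final -7 0 S

n=0: pose=(-7,0,S); sL=90/289, sR=90/353; mL=-5760/102017, mR=-44775/102017; mL+mR=-50535/102017 → advance -1; mR−mL=-135/353 → turn -1·90°
n=1: pose=(-7,1,W); sL=1/4, sR=9/34; mL=1/68, mR=-13/34; mL+mR=-25/68 → advance -1; mR−mL=-27/68 → turn -1·90°
n=2: pose=(-6,1,N); sL=18/53, sR=18/41; mL=216/2173, mR=-1215/2173; mL+mR=-999/2173 → advance -1; mR−mL=-27/41 → turn -1·90°
n=3: pose=(-6,0,E); sL=45/97, sR=45/109; mL=-540/10573, mR=-14175/21146; mL+mR=-15255/21146 → advance -1; mR−mL=-135/218 → turn -1·90°
n=4: pose=(-7,0,S); sL=90/289, sR=90/353; mL=-5760/102017, mR=-44775/102017; mL+mR=-50535/102017 → advance -1; mR−mL=-135/353 → turn -1·90°
n=5: pose=(-7,1,W); sL=1/4, sR=9/34; mL=1/68, mR=-13/34; mL+mR=-25/68 → advance -1; mR−mL=-27/68 → turn -1·90°
n=6: pose=(-6,1,N); sL=18/53, sR=18/41; mL=216/2173, mR=-1215/2173; mL+mR=-999/2173 → advance -1; mR−mL=-27/41 → turn -1·90°
n=7: pose=(-6,0,E); sL=45/97, sR=45/109; mL=-540/10573, mR=-14175/21146; mL+mR=-15255/21146 → advance -1; mR−mL=-135/218 → turn -1·90°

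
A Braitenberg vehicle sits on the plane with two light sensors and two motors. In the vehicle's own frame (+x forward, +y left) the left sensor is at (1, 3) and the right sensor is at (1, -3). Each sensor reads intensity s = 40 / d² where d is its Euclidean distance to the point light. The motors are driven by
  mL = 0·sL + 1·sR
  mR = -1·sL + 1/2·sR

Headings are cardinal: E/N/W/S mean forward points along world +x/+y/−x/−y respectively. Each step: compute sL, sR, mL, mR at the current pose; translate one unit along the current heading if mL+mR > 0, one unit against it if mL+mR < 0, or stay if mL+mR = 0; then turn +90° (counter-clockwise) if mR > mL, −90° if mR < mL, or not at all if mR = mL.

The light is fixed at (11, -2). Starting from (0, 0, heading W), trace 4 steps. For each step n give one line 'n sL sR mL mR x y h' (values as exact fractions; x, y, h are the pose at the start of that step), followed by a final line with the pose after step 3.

0 8/29 40/169 40/169 -772/4901 0 0 W
1 20/117 4/9 4/9 2/39 -1 0 N
2 40/157 40/121 40/121 -1700/18997 -1 1 E
3 10/17 1/5 1/5 -83/170 0 1 S
final 0 2 W

n=0: pose=(0,0,W); sL=8/29, sR=40/169; mL=40/169, mR=-772/4901; mL+mR=388/4901 → advance +1; mR−mL=-1932/4901 → turn -1·90°
n=1: pose=(-1,0,N); sL=20/117, sR=4/9; mL=4/9, mR=2/39; mL+mR=58/117 → advance +1; mR−mL=-46/117 → turn -1·90°
n=2: pose=(-1,1,E); sL=40/157, sR=40/121; mL=40/121, mR=-1700/18997; mL+mR=4580/18997 → advance +1; mR−mL=-7980/18997 → turn -1·90°
n=3: pose=(0,1,S); sL=10/17, sR=1/5; mL=1/5, mR=-83/170; mL+mR=-49/170 → advance -1; mR−mL=-117/170 → turn -1·90°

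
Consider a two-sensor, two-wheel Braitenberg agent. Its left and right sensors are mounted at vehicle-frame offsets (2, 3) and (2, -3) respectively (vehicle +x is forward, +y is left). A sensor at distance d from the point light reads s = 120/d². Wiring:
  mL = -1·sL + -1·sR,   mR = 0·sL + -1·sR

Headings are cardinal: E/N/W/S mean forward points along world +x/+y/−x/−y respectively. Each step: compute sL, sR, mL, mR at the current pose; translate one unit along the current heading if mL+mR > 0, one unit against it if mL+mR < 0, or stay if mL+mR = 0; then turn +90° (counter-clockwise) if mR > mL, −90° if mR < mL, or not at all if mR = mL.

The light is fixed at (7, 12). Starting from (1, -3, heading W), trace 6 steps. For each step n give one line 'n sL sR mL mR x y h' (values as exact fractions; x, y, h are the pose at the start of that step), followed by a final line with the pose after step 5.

n=0: pose=(1,-3,W); sL=30/97, sR=15/26; mL=-2235/2522, mR=-15/26; mL+mR=-1845/1261 → advance -1; mR−mL=30/97 → turn +1·90°
n=1: pose=(2,-3,S); sL=120/293, sR=120/353; mL=-77520/103429, mR=-120/353; mL+mR=-112680/103429 → advance -1; mR−mL=120/293 → turn +1·90°
n=2: pose=(2,-2,E); sL=12/13, sR=60/149; mL=-2568/1937, mR=-60/149; mL+mR=-3348/1937 → advance -1; mR−mL=12/13 → turn +1·90°
n=3: pose=(1,-2,N); sL=8/15, sR=40/51; mL=-112/85, mR=-40/51; mL+mR=-536/255 → advance -1; mR−mL=8/15 → turn +1·90°
n=4: pose=(1,-3,W); sL=30/97, sR=15/26; mL=-2235/2522, mR=-15/26; mL+mR=-1845/1261 → advance -1; mR−mL=30/97 → turn +1·90°
n=5: pose=(2,-3,S); sL=120/293, sR=120/353; mL=-77520/103429, mR=-120/353; mL+mR=-112680/103429 → advance -1; mR−mL=120/293 → turn +1·90°

0 30/97 15/26 -2235/2522 -15/26 1 -3 W
1 120/293 120/353 -77520/103429 -120/353 2 -3 S
2 12/13 60/149 -2568/1937 -60/149 2 -2 E
3 8/15 40/51 -112/85 -40/51 1 -2 N
4 30/97 15/26 -2235/2522 -15/26 1 -3 W
5 120/293 120/353 -77520/103429 -120/353 2 -3 S
final 2 -2 E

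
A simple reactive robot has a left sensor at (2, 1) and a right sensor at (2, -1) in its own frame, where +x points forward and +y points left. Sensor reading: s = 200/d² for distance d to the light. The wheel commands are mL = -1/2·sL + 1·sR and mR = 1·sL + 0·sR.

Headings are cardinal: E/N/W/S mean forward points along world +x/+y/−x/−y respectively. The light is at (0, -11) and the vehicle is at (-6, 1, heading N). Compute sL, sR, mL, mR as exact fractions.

40/49 200/221 5380/10829 40/49

left sensor world pos  = (-7, 3); dL² = 245
right sensor world pos = (-5, 3); dR² = 221
sL = 200/245 = 40/49
sR = 200/221 = 200/221
mL = -1/2·sL + 1·sR = 5380/10829
mR = 1·sL + 0·sR = 40/49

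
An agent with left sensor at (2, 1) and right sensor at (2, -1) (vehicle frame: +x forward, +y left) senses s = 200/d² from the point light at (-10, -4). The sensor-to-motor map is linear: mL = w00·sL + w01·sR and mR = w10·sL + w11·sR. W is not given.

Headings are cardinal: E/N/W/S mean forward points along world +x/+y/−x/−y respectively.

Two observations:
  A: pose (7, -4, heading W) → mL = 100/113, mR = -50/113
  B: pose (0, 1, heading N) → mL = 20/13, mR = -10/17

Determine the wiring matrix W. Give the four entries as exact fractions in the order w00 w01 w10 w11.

1 0 0 -1/2

obs A: pose=(7,-4,W) → sL=100/113, sR=100/113, mL=100/113, mR=-50/113
obs B: pose=(0,1,N) → sL=20/13, sR=20/17, mL=20/13, mR=-10/17
sensor matrix S = [[100/113, 100/113], [20/13, 20/17]]; det S = -8000/24973
solve [mL_A; mL_B] = S·[w00; w01] and [mR_A; mR_B] = S·[w10; w11]:
  w00 = 1, w01 = 0, w10 = 0, w11 = -1/2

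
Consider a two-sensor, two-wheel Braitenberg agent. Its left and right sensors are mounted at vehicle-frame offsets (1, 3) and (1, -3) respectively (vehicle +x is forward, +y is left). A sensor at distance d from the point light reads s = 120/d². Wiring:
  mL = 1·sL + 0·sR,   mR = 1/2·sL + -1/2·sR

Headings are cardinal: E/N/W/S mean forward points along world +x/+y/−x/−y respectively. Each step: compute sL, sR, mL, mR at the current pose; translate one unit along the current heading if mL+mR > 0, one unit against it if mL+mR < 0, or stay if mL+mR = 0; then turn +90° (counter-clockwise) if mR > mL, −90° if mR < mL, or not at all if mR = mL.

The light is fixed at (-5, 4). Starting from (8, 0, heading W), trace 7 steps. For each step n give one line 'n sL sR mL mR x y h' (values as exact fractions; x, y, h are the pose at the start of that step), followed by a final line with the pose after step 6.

n=0: pose=(8,0,W); sL=120/193, sR=24/29; mL=120/193, mR=-576/5597; mL+mR=2904/5597 → advance +1; mR−mL=-4056/5597 → turn -1·90°
n=1: pose=(7,0,N); sL=4/3, sR=20/39; mL=4/3, mR=16/39; mL+mR=68/39 → advance +1; mR−mL=-12/13 → turn -1·90°
n=2: pose=(7,1,E); sL=120/169, sR=24/41; mL=120/169, mR=432/6929; mL+mR=5352/6929 → advance +1; mR−mL=-4488/6929 → turn -1·90°
n=3: pose=(8,1,S); sL=15/34, sR=30/29; mL=15/34, mR=-585/1972; mL+mR=285/1972 → advance +1; mR−mL=-1455/1972 → turn -1·90°
n=4: pose=(8,0,W); sL=120/193, sR=24/29; mL=120/193, mR=-576/5597; mL+mR=2904/5597 → advance +1; mR−mL=-4056/5597 → turn -1·90°
n=5: pose=(7,0,N); sL=4/3, sR=20/39; mL=4/3, mR=16/39; mL+mR=68/39 → advance +1; mR−mL=-12/13 → turn -1·90°
n=6: pose=(7,1,E); sL=120/169, sR=24/41; mL=120/169, mR=432/6929; mL+mR=5352/6929 → advance +1; mR−mL=-4488/6929 → turn -1·90°

0 120/193 24/29 120/193 -576/5597 8 0 W
1 4/3 20/39 4/3 16/39 7 0 N
2 120/169 24/41 120/169 432/6929 7 1 E
3 15/34 30/29 15/34 -585/1972 8 1 S
4 120/193 24/29 120/193 -576/5597 8 0 W
5 4/3 20/39 4/3 16/39 7 0 N
6 120/169 24/41 120/169 432/6929 7 1 E
final 8 1 S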